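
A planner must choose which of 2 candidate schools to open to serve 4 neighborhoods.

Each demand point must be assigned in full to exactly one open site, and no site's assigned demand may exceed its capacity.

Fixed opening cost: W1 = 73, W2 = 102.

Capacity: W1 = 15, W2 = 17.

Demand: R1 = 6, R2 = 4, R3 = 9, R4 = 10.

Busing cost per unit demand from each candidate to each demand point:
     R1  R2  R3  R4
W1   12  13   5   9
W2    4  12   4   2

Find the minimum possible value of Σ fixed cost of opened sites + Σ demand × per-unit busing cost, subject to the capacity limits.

316

Open {W1, W2}; cheapest assignment that respects the capacities:
  W1 (cap 15, load 13): R2, R3 — cost 4×13 + 9×5 = 97
  W2 (cap 17, load 16): R1, R4 — cost 6×4 + 10×2 = 44
  Shipping 141, fixed 175 → total 316.
  Any other capacity-feasible assignment to {W1, W2} ships for at least 141.
Total demand is 29 and no other set of sites has combined capacity ≥ 29, so {W1, W2} is the only feasible choice of open sites. Minimum: 316.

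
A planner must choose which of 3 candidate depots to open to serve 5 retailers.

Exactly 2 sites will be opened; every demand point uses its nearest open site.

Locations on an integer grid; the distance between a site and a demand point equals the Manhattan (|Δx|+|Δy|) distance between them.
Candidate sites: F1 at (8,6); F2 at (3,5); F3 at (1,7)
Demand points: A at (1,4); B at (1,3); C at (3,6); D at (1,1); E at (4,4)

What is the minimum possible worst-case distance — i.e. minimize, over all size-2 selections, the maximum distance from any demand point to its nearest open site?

6

Open {F1, F2}.
  Farthest demand point is D at distance 6 (to F2); all others are ≤ 6.
With {F1, F3} the worst case is 6.
With {F2, F3} the worst case is 6.
No size-2 selection achieves below 6.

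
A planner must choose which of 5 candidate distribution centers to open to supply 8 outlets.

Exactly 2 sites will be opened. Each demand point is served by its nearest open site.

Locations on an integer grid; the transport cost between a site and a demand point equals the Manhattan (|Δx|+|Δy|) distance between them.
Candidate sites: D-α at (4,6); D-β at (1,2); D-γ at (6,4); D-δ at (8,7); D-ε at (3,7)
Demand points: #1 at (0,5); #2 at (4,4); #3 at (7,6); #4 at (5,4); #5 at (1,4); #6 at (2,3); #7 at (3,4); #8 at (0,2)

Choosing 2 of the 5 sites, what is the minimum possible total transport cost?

Open {D-β, D-γ}.
  #1→D-β 4, #2→D-γ 2, #3→D-γ 3, #4→D-γ 1, #5→D-β 2, #6→D-β 2, #7→D-γ 3, #8→D-β 1  ⇒ total 18.
Compare {D-α, D-β}: total 20.
Compare {D-β, D-δ}: total 26.
No size-2 selection does better; minimum is 18.

18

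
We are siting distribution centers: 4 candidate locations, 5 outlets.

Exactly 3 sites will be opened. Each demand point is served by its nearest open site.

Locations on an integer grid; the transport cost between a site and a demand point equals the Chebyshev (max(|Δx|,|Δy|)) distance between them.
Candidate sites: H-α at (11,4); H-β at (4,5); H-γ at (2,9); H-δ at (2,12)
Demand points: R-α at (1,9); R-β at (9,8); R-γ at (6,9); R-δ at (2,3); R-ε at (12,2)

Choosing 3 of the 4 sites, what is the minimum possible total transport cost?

13

Open {H-α, H-β, H-γ}.
  R-α→H-γ 1, R-β→H-α 4, R-γ→H-β 4, R-δ→H-β 2, R-ε→H-α 2  ⇒ total 13.
Compare {H-α, H-β, H-δ}: total 15.
Compare {H-α, H-γ, H-δ}: total 17.
No size-3 selection does better; minimum is 13.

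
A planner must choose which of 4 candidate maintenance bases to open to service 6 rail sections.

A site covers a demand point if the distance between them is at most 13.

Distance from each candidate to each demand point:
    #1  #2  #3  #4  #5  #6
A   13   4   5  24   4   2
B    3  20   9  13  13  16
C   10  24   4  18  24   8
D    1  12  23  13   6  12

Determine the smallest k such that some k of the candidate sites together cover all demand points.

Coverage sets (demand points within 13 of each site):
  A: {#1, #2, #3, #5, #6}
  B: {#1, #3, #4, #5}
  C: {#1, #3, #6}
  D: {#1, #2, #4, #5, #6}
No single site covers all 6 demand points.
But {A, B} covers everything, so the minimum is 2.

2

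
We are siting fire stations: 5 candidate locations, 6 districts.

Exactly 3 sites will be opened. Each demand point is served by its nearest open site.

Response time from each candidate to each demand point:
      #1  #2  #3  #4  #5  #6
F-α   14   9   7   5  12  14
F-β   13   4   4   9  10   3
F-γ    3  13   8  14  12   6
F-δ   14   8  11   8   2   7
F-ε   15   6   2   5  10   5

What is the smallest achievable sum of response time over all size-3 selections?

Open {F-γ, F-δ, F-ε}.
  #1→F-γ 3, #2→F-ε 6, #3→F-ε 2, #4→F-ε 5, #5→F-δ 2, #6→F-ε 5  ⇒ total 23.
Compare {F-β, F-γ, F-δ}: total 24.
Compare {F-β, F-γ, F-ε}: total 27.
No size-3 selection does better; minimum is 23.

23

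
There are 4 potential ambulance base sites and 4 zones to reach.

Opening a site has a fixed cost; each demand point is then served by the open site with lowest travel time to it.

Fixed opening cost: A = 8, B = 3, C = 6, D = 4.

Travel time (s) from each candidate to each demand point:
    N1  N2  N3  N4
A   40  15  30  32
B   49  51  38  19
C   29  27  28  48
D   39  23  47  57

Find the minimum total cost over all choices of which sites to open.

Open {A, B, C}: assign each demand point to its cheapest open site.
  N1→C 29, N2→A 15, N3→C 28, N4→B 19
  travel time 91, fixed 17 → total 108.
Compare {B, C}: travel time 103 + fixed 9 = 112.
Compare {B, C, D}: travel time 99 + fixed 13 = 112.
Compare {A, B, C, D}: travel time 91 + fixed 21 = 112.
All other subsets cost ≥ 112. Minimum total cost: 108.

108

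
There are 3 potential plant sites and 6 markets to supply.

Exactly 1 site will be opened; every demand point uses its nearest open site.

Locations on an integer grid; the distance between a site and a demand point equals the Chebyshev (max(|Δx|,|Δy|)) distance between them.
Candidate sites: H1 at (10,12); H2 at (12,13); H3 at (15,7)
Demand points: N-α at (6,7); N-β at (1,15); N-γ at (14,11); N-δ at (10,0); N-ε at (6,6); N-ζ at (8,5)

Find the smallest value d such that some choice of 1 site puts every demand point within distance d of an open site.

Open {H1}.
  Farthest demand point is N-δ at distance 12 (to H1); all others are ≤ 12.
With {H2} the worst case is 13.
With {H3} the worst case is 14.
No size-1 selection achieves below 12.

12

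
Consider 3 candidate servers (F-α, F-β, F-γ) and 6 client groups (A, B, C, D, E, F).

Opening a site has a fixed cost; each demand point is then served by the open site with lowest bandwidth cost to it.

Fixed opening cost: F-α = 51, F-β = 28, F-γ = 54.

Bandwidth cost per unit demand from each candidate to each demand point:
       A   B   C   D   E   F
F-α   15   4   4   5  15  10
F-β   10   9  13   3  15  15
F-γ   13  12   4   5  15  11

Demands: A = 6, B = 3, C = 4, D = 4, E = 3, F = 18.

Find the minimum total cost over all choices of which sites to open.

Open {F-α, F-β}: assign each demand point to its cheapest open site.
  A→F-β 6×10=60, B→F-α 3×4=12, C→F-α 4×4=16, D→F-β 4×3=12, E→F-α 3×15=45, F→F-α 18×10=180
  bandwidth cost 325, fixed 79 → total 404.
Compare {F-α}: bandwidth cost 363 + fixed 51 = 414.
Compare {F-β, F-γ}: bandwidth cost 358 + fixed 82 = 440.
Compare {F-γ}: bandwidth cost 393 + fixed 54 = 447.
All other subsets cost ≥ 414. Minimum total cost: 404.

404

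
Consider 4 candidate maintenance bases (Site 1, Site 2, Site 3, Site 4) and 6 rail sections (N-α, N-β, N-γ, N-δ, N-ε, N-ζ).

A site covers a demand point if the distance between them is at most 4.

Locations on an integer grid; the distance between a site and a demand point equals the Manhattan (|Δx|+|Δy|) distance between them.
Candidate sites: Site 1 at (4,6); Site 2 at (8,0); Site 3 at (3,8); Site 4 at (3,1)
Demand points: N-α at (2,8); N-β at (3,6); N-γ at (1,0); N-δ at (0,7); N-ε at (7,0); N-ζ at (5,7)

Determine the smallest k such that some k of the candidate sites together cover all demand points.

3

Coverage sets (demand points within 4 of each site):
  Site 1: {N-α, N-β, N-ζ}
  Site 2: {N-ε}
  Site 3: {N-α, N-β, N-δ, N-ζ}
  Site 4: {N-γ}
No 2 sites suffice: every size-2 union leaves at least one demand point uncovered.
But {Site 2, Site 3, Site 4} covers everything, so the minimum is 3.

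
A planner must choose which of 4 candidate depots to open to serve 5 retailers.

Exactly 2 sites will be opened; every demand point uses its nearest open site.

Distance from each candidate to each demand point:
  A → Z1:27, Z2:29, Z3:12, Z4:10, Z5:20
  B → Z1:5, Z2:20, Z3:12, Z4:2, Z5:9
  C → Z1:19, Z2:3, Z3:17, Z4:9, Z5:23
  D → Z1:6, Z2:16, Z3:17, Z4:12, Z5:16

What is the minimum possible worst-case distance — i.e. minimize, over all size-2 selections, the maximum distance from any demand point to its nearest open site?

12

Open {B, C}.
  Farthest demand point is Z3 at distance 12 (to B); all others are ≤ 12.
With {A, D} the worst case is 16.
With {B, D} the worst case is 16.
No size-2 selection achieves below 12.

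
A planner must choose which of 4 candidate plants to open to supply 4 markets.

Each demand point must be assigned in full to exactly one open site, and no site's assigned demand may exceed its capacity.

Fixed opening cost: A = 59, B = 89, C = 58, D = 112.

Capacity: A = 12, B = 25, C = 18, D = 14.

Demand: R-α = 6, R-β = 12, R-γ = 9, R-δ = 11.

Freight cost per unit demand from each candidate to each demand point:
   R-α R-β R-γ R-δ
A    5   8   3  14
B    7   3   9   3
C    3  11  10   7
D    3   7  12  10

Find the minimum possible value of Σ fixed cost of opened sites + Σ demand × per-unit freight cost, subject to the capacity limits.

Open {A, B, C}; cheapest assignment that respects the capacities:
  A (cap 12, load 9): R-γ — cost 9×3 = 27
  B (cap 25, load 23): R-β, R-δ — cost 12×3 + 11×3 = 69
  C (cap 18, load 6): R-α — cost 6×3 = 18
  Shipping 114, fixed 206 → total 320.
  Any other capacity-feasible assignment to {A, B, C} ships for at least 114.
Compare {B, C}: its best feasible assignment gives total 324.
Compare {A, B, D}: its best feasible assignment gives total 374.
Every other set of open sites that can feasibly serve all demand totals ≥ 324 even under its best assignment. Minimum: 320.

320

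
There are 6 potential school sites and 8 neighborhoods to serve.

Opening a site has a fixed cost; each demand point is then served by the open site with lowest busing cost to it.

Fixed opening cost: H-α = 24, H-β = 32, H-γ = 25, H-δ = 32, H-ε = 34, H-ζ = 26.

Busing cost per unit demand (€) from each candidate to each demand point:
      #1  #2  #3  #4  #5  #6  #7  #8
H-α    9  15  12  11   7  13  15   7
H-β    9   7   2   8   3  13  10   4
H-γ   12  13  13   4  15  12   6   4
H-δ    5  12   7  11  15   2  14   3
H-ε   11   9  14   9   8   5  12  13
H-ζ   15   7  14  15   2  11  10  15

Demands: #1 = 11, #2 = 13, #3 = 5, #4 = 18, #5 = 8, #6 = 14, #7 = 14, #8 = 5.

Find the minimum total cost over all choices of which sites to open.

468

Open {H-β, H-γ, H-δ}: assign each demand point to its cheapest open site.
  #1→H-δ 11×5=55, #2→H-β 13×7=91, #3→H-β 5×2=10, #4→H-γ 18×4=72, #5→H-β 8×3=24, #6→H-δ 14×2=28, #7→H-γ 14×6=84, #8→H-δ 5×3=15
  busing cost 379, fixed 89 → total 468.
Compare {H-γ, H-δ, H-ζ}: busing cost 396 + fixed 83 = 479.
Compare {H-β, H-γ, H-δ, H-ζ}: busing cost 371 + fixed 115 = 486.
Compare {H-α, H-β, H-γ, H-δ}: busing cost 379 + fixed 113 = 492.
All other subsets cost ≥ 479. Minimum total cost: 468.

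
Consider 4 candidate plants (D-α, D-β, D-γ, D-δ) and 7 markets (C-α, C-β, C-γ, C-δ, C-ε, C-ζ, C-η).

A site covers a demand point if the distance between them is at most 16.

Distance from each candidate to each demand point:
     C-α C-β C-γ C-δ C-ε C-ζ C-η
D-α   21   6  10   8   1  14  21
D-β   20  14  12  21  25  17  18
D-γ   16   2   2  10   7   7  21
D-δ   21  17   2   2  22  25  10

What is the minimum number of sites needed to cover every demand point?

Coverage sets (demand points within 16 of each site):
  D-α: {C-β, C-γ, C-δ, C-ε, C-ζ}
  D-β: {C-β, C-γ}
  D-γ: {C-α, C-β, C-γ, C-δ, C-ε, C-ζ}
  D-δ: {C-γ, C-δ, C-η}
No single site covers all 7 demand points.
But {D-γ, D-δ} covers everything, so the minimum is 2.

2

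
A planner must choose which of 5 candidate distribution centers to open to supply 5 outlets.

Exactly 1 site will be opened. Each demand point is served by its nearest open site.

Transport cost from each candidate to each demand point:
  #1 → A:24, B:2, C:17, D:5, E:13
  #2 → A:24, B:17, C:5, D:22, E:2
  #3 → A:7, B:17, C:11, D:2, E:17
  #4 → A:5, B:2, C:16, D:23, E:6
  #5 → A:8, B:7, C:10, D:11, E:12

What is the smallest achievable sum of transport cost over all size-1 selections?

48

Open {#5}.
  A→#5 8, B→#5 7, C→#5 10, D→#5 11, E→#5 12  ⇒ total 48.
Compare {#4}: total 52.
Compare {#3}: total 54.
No size-1 selection does better; minimum is 48.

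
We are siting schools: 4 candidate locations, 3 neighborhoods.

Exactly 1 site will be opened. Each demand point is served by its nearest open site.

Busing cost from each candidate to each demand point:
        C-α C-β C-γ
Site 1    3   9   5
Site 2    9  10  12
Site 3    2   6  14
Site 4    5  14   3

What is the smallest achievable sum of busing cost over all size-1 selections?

17

Open {Site 1}.
  C-α→Site 1 3, C-β→Site 1 9, C-γ→Site 1 5  ⇒ total 17.
Compare {Site 3}: total 22.
Compare {Site 4}: total 22.
No size-1 selection does better; minimum is 17.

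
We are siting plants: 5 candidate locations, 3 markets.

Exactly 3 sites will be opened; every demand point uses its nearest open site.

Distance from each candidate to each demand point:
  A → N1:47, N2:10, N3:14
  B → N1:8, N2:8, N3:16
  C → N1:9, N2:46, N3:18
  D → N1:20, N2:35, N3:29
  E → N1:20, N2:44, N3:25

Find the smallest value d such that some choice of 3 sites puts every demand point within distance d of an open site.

14

Open {A, B, C}.
  Farthest demand point is N3 at distance 14 (to A); all others are ≤ 14.
With {A, B, D} the worst case is 14.
With {A, B, E} the worst case is 14.
No size-3 selection achieves below 14.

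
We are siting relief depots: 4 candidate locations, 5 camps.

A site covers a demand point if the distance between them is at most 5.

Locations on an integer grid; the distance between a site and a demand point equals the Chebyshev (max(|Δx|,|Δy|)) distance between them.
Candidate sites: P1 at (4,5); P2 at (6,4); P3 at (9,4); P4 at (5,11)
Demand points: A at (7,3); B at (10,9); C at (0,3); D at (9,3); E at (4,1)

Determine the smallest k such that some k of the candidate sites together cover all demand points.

2

Coverage sets (demand points within 5 of each site):
  P1: {A, C, D, E}
  P2: {A, B, D, E}
  P3: {A, B, D, E}
  P4: {B}
No single site covers all 5 demand points.
But {P1, P2} covers everything, so the minimum is 2.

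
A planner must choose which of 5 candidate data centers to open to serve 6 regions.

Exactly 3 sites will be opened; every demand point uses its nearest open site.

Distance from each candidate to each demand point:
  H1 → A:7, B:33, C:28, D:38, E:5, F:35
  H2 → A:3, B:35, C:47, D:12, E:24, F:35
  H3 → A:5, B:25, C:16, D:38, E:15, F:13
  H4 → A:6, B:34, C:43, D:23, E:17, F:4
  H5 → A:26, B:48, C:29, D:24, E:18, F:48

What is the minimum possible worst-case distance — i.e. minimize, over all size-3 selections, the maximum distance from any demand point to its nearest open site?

25

Open {H1, H2, H3}.
  Farthest demand point is B at distance 25 (to H3); all others are ≤ 25.
With {H1, H3, H4} the worst case is 25.
With {H1, H3, H5} the worst case is 25.
No size-3 selection achieves below 25.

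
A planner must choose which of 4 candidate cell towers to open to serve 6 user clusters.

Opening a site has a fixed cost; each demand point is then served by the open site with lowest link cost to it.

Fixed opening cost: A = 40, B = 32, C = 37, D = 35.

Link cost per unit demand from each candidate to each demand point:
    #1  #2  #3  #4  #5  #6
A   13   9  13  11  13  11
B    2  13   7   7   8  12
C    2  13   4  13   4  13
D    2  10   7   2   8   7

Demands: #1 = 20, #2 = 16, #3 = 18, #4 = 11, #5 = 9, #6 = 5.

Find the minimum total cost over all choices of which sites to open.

Open {C, D}: assign each demand point to its cheapest open site.
  #1→C 20×2=40, #2→D 16×10=160, #3→C 18×4=72, #4→D 11×2=22, #5→C 9×4=36, #6→D 5×7=35
  link cost 365, fixed 72 → total 437.
Compare {A, C, D}: link cost 349 + fixed 112 = 461.
Compare {B, C, D}: link cost 365 + fixed 104 = 469.
Compare {D}: link cost 455 + fixed 35 = 490.
All other subsets cost ≥ 461. Minimum total cost: 437.

437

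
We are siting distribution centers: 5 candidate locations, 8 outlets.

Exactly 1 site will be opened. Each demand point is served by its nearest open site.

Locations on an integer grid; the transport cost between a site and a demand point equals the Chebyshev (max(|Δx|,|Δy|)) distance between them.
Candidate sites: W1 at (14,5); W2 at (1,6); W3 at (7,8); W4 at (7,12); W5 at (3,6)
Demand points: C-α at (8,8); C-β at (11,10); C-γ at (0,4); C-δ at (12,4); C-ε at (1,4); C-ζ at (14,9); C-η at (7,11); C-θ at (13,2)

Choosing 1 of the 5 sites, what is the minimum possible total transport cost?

Open {W3}.
  C-α→W3 1, C-β→W3 4, C-γ→W3 7, C-δ→W3 5, C-ε→W3 6, C-ζ→W3 7, C-η→W3 3, C-θ→W3 6  ⇒ total 39.
Compare {W4}: total 50.
Compare {W5}: total 53.
No size-1 selection does better; minimum is 39.

39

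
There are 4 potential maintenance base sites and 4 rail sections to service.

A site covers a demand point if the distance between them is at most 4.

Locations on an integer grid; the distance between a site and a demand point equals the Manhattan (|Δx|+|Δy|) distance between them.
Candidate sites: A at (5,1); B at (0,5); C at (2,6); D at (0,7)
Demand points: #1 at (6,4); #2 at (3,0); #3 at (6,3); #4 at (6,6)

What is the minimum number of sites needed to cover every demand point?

2

Coverage sets (demand points within 4 of each site):
  A: {#1, #2, #3}
  B: {}
  C: {#4}
  D: {}
No single site covers all 4 demand points.
But {A, C} covers everything, so the minimum is 2.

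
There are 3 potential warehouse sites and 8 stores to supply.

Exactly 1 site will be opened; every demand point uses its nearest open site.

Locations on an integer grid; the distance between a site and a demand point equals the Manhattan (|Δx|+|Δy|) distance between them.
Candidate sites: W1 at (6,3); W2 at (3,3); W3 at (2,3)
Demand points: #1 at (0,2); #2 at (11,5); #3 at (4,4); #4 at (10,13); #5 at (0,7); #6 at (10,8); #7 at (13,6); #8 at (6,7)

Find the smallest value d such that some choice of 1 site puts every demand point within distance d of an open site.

Open {W1}.
  Farthest demand point is #4 at distance 14 (to W1); all others are ≤ 14.
With {W2} the worst case is 17.
With {W3} the worst case is 18.
No size-1 selection achieves below 14.

14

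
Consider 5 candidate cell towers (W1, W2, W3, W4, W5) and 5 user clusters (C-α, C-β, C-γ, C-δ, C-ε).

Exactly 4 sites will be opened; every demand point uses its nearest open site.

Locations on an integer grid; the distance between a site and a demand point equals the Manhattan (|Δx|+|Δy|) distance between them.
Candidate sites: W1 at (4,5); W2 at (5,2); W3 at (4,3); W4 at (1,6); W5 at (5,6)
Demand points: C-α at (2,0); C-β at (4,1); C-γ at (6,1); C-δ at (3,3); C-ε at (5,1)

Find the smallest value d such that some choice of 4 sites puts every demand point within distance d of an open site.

5

Open {W1, W2, W3, W4}.
  Farthest demand point is C-α at distance 5 (to W2); all others are ≤ 5.
With {W1, W2, W3, W5} the worst case is 5.
With {W1, W2, W4, W5} the worst case is 5.
No size-4 selection achieves below 5.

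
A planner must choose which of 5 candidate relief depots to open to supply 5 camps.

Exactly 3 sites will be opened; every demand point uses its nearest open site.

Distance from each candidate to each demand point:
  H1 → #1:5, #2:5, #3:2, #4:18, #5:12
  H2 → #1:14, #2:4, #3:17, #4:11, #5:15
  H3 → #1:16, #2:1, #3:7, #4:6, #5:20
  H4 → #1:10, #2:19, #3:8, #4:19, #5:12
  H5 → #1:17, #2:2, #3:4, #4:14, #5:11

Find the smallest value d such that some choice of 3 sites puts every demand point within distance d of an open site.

Open {H1, H2, H5}.
  Farthest demand point is #4 at distance 11 (to H2); all others are ≤ 11.
With {H1, H3, H5} the worst case is 11.
With {H2, H4, H5} the worst case is 11.
No size-3 selection achieves below 11.

11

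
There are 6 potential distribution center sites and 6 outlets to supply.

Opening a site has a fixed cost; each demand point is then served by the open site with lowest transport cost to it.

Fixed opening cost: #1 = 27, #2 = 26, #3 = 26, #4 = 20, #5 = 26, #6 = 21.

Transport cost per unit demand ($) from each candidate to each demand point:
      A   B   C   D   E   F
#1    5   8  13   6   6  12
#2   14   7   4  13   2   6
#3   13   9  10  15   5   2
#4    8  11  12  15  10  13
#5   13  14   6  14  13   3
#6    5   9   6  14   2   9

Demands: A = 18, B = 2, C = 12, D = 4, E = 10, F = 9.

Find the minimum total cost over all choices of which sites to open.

Open {#1, #2, #3}: assign each demand point to its cheapest open site.
  A→#1 18×5=90, B→#2 2×7=14, C→#2 12×4=48, D→#1 4×6=24, E→#2 10×2=20, F→#3 9×2=18
  transport cost 214, fixed 79 → total 293.
Compare {#1, #2, #5}: transport cost 223 + fixed 79 = 302.
Compare {#1, #2}: transport cost 250 + fixed 53 = 303.
Compare {#1, #2, #3, #4}: transport cost 214 + fixed 99 = 313.
All other subsets cost ≥ 302. Minimum total cost: 293.

293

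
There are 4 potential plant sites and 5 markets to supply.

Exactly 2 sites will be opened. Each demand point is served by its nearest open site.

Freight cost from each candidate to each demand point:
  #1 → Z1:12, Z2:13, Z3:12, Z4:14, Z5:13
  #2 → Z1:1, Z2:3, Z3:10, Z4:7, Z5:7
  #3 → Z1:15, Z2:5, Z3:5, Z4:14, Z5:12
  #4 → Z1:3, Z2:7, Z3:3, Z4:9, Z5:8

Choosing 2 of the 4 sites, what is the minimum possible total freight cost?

Open {#2, #4}.
  Z1→#2 1, Z2→#2 3, Z3→#4 3, Z4→#2 7, Z5→#2 7  ⇒ total 21.
Compare {#2, #3}: total 23.
Compare {#1, #2}: total 28.
No size-2 selection does better; minimum is 21.

21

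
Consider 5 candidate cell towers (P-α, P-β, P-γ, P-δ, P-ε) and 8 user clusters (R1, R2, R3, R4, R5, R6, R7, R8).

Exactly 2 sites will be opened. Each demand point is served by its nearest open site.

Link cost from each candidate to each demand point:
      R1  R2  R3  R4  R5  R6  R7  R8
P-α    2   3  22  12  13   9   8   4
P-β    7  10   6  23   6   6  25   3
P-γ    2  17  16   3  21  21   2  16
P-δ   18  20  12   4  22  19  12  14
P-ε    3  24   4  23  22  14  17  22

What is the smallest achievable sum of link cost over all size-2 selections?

Open {P-β, P-γ}.
  R1→P-γ 2, R2→P-β 10, R3→P-β 6, R4→P-γ 3, R5→P-β 6, R6→P-β 6, R7→P-γ 2, R8→P-β 3  ⇒ total 38.
Compare {P-α, P-β}: total 46.
Compare {P-α, P-γ}: total 52.
No size-2 selection does better; minimum is 38.

38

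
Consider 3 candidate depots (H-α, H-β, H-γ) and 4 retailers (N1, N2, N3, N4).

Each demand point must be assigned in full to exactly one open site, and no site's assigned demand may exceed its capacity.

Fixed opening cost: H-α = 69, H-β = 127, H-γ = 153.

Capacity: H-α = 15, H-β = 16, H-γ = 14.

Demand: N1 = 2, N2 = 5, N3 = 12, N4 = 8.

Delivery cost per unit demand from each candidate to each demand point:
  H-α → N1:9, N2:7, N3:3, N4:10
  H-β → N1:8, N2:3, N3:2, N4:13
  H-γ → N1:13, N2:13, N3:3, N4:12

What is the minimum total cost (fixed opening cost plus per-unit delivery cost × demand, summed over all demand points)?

351

Open {H-α, H-β}; cheapest assignment that respects the capacities:
  H-α (cap 15, load 13): N2, N4 — cost 5×7 + 8×10 = 115
  H-β (cap 16, load 14): N1, N3 — cost 2×8 + 12×2 = 40
  Shipping 155, fixed 196 → total 351.
  Any other capacity-feasible assignment to {H-α, H-β} ships for at least 155.
Compare {H-α, H-γ}: its best feasible assignment gives total 391.
Compare {H-β, H-γ}: its best feasible assignment gives total 451.
Every other set of open sites that can feasibly serve all demand totals ≥ 391 even under its best assignment. Minimum: 351.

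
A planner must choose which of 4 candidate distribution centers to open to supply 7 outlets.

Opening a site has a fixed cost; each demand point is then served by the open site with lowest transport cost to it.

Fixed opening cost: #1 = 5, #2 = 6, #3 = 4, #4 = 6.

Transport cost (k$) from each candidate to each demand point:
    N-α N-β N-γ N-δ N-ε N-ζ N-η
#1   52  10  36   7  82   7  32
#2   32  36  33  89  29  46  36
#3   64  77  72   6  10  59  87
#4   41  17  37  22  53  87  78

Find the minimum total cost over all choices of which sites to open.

Open {#1, #2, #3}: assign each demand point to its cheapest open site.
  N-α→#2 32, N-β→#1 10, N-γ→#2 33, N-δ→#3 6, N-ε→#3 10, N-ζ→#1 7, N-η→#1 32
  transport cost 130, fixed 15 → total 145.
Compare {#1, #2, #3, #4}: transport cost 130 + fixed 21 = 151.
Compare {#1, #3, #4}: transport cost 142 + fixed 15 = 157.
Compare {#1, #2}: transport cost 150 + fixed 11 = 161.
All other subsets cost ≥ 151. Minimum total cost: 145.

145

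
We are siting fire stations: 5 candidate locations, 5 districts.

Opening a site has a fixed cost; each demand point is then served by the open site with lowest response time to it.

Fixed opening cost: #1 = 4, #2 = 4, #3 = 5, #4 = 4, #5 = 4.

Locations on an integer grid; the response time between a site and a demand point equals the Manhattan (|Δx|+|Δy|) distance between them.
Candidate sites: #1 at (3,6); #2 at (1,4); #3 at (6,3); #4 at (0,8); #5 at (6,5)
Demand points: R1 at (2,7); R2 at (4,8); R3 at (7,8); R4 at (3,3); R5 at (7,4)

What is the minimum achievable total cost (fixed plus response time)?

Open {#1, #5}: assign each demand point to its cheapest open site.
  R1→#1 2, R2→#1 3, R3→#5 4, R4→#1 3, R5→#5 2
  response time 14, fixed 8 → total 22.
Compare {#1}: response time 20 + fixed 4 = 24.
Compare {#1, #3}: response time 16 + fixed 9 = 25.
Compare {#5}: response time 22 + fixed 4 = 26.
All other subsets cost ≥ 24. Minimum total cost: 22.

22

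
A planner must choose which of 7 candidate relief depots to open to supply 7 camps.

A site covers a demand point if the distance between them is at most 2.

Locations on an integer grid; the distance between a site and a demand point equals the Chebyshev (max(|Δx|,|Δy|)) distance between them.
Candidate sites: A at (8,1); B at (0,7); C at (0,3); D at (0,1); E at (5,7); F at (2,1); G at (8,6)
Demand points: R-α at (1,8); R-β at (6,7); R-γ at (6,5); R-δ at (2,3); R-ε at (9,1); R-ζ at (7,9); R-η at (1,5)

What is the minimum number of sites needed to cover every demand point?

4

Coverage sets (demand points within 2 of each site):
  A: {R-ε}
  B: {R-α, R-η}
  C: {R-δ, R-η}
  D: {R-δ}
  E: {R-β, R-γ, R-ζ}
  F: {R-δ}
  G: {R-β, R-γ}
No 3 sites suffice: every size-3 union leaves at least one demand point uncovered.
But {A, B, C, E} covers everything, so the minimum is 4.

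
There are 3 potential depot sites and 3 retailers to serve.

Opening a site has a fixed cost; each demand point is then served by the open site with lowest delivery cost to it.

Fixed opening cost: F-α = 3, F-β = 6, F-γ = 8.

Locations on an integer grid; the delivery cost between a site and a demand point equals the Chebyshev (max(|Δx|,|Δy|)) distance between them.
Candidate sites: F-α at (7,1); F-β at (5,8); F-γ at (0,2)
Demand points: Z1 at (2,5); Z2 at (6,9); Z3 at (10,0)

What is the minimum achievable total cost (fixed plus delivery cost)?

Open {F-α, F-β}: assign each demand point to its cheapest open site.
  Z1→F-β 3, Z2→F-β 1, Z3→F-α 3
  delivery cost 7, fixed 9 → total 16.
Compare {F-β}: delivery cost 12 + fixed 6 = 18.
Compare {F-α}: delivery cost 16 + fixed 3 = 19.
Compare {F-α, F-γ}: delivery cost 13 + fixed 11 = 24.
All other subsets cost ≥ 18. Minimum total cost: 16.

16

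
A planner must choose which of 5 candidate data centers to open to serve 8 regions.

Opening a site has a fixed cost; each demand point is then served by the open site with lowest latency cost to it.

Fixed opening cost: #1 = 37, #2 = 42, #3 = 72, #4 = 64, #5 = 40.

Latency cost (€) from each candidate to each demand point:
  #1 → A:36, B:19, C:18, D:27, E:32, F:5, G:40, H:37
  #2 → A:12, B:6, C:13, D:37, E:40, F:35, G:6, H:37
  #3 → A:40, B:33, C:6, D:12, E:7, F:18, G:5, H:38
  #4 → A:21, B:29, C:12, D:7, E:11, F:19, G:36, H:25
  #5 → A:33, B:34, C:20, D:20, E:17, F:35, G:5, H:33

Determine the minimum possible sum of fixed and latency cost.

Open {#2, #4}: assign each demand point to its cheapest open site.
  A→#2 12, B→#2 6, C→#4 12, D→#4 7, E→#4 11, F→#4 19, G→#2 6, H→#4 25
  latency cost 98, fixed 106 → total 204.
Compare {#1, #2}: latency cost 138 + fixed 79 = 217.
Compare {#2, #3}: latency cost 103 + fixed 114 = 217.
Compare {#2, #5}: latency cost 141 + fixed 82 = 223.
All other subsets cost ≥ 217. Minimum total cost: 204.

204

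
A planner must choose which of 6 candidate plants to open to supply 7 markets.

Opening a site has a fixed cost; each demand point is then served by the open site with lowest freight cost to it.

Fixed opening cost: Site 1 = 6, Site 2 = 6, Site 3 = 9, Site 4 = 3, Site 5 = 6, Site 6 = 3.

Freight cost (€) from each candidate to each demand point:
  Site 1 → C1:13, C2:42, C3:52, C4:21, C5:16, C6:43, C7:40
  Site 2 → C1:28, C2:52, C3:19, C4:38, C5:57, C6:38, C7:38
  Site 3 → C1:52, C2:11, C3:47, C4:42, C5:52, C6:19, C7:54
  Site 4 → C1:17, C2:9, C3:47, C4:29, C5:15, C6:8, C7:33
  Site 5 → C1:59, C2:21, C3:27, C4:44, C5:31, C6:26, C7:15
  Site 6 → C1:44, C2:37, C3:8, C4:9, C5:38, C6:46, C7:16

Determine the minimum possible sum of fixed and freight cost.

Open {Site 4, Site 6}: assign each demand point to its cheapest open site.
  C1→Site 4 17, C2→Site 4 9, C3→Site 6 8, C4→Site 6 9, C5→Site 4 15, C6→Site 4 8, C7→Site 6 16
  freight cost 82, fixed 6 → total 88.
Compare {Site 1, Site 4, Site 6}: freight cost 78 + fixed 12 = 90.
Compare {Site 4, Site 5, Site 6}: freight cost 81 + fixed 12 = 93.
Compare {Site 2, Site 4, Site 6}: freight cost 82 + fixed 12 = 94.
All other subsets cost ≥ 90. Minimum total cost: 88.

88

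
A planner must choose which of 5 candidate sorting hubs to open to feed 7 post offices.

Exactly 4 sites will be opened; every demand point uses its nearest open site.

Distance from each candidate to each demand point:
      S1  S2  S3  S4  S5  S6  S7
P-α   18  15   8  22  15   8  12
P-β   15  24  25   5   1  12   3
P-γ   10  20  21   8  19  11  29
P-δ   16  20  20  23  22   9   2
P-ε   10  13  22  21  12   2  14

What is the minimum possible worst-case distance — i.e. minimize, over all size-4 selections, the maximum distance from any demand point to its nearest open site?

Open {P-α, P-β, P-γ, P-ε}.
  Farthest demand point is S2 at distance 13 (to P-ε); all others are ≤ 13.
With {P-α, P-β, P-δ, P-ε} the worst case is 13.
With {P-α, P-γ, P-δ, P-ε} the worst case is 13.
No size-4 selection achieves below 13.

13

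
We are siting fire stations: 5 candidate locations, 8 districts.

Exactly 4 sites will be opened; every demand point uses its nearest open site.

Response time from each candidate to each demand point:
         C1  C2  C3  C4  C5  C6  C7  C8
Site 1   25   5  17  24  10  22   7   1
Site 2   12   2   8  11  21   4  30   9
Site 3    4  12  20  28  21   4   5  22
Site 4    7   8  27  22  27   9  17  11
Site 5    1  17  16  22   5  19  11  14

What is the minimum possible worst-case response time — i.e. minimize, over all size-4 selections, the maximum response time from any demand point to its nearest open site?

Open {Site 1, Site 2, Site 3, Site 4}.
  Farthest demand point is C4 at response time 11 (to Site 2); all others are ≤ 11.
With {Site 1, Site 2, Site 3, Site 5} the worst case is 11.
With {Site 1, Site 2, Site 4, Site 5} the worst case is 11.
No size-4 selection achieves below 11.

11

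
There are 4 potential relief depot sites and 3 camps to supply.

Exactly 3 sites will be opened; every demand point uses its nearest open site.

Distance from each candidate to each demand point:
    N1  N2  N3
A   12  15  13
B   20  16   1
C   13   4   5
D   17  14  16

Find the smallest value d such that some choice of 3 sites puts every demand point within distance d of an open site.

12

Open {A, B, C}.
  Farthest demand point is N1 at distance 12 (to A); all others are ≤ 12.
With {A, C, D} the worst case is 12.
With {B, C, D} the worst case is 13.
No size-3 selection achieves below 12.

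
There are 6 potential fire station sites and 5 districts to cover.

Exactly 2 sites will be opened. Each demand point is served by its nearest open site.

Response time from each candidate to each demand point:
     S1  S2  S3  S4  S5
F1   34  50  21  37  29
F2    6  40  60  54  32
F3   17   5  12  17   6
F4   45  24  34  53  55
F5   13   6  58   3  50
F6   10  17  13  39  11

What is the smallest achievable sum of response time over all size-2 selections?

39

Open {F3, F5}.
  S1→F5 13, S2→F3 5, S3→F3 12, S4→F5 3, S5→F3 6  ⇒ total 39.
Compare {F5, F6}: total 43.
Compare {F2, F3}: total 46.
No size-2 selection does better; minimum is 39.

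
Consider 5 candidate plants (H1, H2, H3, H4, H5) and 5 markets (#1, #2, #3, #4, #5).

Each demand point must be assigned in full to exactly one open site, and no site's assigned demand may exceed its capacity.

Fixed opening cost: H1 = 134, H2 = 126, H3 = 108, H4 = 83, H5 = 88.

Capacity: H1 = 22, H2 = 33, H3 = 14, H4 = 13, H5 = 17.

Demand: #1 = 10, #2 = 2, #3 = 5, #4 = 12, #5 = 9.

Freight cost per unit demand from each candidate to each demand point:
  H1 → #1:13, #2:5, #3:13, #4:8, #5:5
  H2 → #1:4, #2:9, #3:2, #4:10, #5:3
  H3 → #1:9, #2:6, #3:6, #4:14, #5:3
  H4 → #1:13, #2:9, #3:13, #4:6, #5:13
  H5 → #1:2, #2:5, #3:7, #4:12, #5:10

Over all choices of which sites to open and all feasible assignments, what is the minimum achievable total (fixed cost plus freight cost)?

376

Open {H2, H4}; cheapest assignment that respects the capacities:
  H2 (cap 33, load 26): #1, #2, #3, #5 — cost 10×4 + 2×9 + 5×2 + 9×3 = 95
  H4 (cap 13, load 12): #4 — cost 12×6 = 72
  Shipping 167, fixed 209 → total 376.
  Any other capacity-feasible assignment to {H2, H4} ships for at least 167.
Compare {H2, H5}: its best feasible assignment gives total 401.
Compare {H1, H5}: its best feasible assignment gives total 428.
Every other set of open sites that can feasibly serve all demand totals ≥ 401 even under its best assignment. Minimum: 376.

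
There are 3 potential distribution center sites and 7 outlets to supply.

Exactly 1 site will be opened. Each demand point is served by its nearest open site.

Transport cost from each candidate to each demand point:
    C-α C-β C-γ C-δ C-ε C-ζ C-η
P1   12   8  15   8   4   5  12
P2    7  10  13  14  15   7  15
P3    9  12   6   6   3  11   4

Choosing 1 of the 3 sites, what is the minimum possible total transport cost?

51

Open {P3}.
  C-α→P3 9, C-β→P3 12, C-γ→P3 6, C-δ→P3 6, C-ε→P3 3, C-ζ→P3 11, C-η→P3 4  ⇒ total 51.
Compare {P1}: total 64.
Compare {P2}: total 81.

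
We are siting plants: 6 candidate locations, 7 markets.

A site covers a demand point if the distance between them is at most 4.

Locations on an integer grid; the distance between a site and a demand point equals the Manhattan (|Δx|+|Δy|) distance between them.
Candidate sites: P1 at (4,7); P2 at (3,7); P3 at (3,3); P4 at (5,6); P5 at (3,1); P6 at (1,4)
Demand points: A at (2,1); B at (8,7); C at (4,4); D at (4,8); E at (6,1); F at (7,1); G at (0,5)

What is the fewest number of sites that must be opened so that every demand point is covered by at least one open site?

3

Coverage sets (demand points within 4 of each site):
  P1: {B, C, D}
  P2: {C, D}
  P3: {A, C}
  P4: {B, C, D}
  P5: {A, C, E, F}
  P6: {A, C, G}
No 2 sites suffice: every size-2 union leaves at least one demand point uncovered.
But {P1, P5, P6} covers everything, so the minimum is 3.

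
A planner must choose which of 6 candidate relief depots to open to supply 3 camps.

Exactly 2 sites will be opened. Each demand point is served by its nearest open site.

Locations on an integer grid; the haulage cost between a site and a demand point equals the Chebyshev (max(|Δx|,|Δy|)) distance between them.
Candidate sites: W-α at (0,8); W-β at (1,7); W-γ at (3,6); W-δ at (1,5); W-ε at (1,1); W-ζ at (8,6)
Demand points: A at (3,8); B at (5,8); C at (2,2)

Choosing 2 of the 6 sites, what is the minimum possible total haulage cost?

Open {W-γ, W-ε}.
  A→W-γ 2, B→W-γ 2, C→W-ε 1  ⇒ total 5.
Compare {W-β, W-ε}: total 7.
Compare {W-γ, W-δ}: total 7.
No size-2 selection does better; minimum is 5.

5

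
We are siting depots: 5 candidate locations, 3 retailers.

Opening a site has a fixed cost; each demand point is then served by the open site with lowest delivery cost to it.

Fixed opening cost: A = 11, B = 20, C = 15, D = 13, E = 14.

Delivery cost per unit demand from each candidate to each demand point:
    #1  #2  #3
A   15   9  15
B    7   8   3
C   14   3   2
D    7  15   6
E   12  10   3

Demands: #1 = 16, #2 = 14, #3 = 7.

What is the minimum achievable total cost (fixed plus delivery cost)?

Open {C, D}: assign each demand point to its cheapest open site.
  #1→D 16×7=112, #2→C 14×3=42, #3→C 7×2=14
  delivery cost 168, fixed 28 → total 196.
Compare {B, C}: delivery cost 168 + fixed 35 = 203.
Compare {A, C, D}: delivery cost 168 + fixed 39 = 207.
Compare {C, D, E}: delivery cost 168 + fixed 42 = 210.
All other subsets cost ≥ 203. Minimum total cost: 196.

196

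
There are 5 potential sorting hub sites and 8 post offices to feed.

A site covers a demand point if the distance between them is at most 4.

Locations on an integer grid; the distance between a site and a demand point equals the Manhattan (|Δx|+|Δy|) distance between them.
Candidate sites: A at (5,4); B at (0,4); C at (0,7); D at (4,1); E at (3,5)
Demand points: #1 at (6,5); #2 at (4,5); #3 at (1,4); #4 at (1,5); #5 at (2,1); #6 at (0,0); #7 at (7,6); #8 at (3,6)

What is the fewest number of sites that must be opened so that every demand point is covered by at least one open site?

Coverage sets (demand points within 4 of each site):
  A: {#1, #2, #3, #7, #8}
  B: {#3, #4, #6}
  C: {#3, #4, #8}
  D: {#2, #5}
  E: {#1, #2, #3, #4, #8}
No 2 sites suffice: every size-2 union leaves at least one demand point uncovered.
But {A, B, D} covers everything, so the minimum is 3.

3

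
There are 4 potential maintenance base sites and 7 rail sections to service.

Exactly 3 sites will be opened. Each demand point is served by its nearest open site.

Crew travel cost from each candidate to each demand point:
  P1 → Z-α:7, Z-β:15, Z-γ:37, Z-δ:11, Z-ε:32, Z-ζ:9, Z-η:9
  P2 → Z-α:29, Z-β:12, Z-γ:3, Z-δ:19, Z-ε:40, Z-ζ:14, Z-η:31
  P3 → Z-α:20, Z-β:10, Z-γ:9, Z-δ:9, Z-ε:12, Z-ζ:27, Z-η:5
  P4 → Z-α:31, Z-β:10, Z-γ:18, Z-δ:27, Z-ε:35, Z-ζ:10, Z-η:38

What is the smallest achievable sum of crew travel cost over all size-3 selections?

55

Open {P1, P2, P3}.
  Z-α→P1 7, Z-β→P3 10, Z-γ→P2 3, Z-δ→P3 9, Z-ε→P3 12, Z-ζ→P1 9, Z-η→P3 5  ⇒ total 55.
Compare {P1, P3, P4}: total 61.
Compare {P2, P3, P4}: total 69.
No size-3 selection does better; minimum is 55.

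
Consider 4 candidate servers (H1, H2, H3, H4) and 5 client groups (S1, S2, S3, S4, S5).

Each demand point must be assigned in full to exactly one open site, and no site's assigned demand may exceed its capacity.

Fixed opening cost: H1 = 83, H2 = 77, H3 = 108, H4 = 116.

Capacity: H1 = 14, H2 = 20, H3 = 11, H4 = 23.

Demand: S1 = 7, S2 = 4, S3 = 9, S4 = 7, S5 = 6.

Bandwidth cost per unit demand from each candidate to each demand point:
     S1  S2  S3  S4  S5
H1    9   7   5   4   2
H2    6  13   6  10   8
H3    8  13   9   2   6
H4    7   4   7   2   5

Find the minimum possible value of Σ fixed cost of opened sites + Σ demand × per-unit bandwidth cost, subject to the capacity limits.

Open {H1, H2}; cheapest assignment that respects the capacities:
  H1 (cap 14, load 13): S4, S5 — cost 7×4 + 6×2 = 40
  H2 (cap 20, load 20): S1, S2, S3 — cost 7×6 + 4×13 + 9×6 = 148
  Shipping 188, fixed 160 → total 348.
  Any other capacity-feasible assignment to {H1, H2} ships for at least 188.
Compare {H2, H4}: its best feasible assignment gives total 349.
Compare {H1, H4}: its best feasible assignment gives total 365.
Every other set of open sites that can feasibly serve all demand totals ≥ 349 even under its best assignment. Minimum: 348.

348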